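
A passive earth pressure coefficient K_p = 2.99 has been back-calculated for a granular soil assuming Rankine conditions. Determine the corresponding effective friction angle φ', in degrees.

K_p = (1+sin φ)/(1−sin φ) ⇒ sin φ = (K_p − 1)/(K_p + 1) = 0.4987.
φ = arcsin(0.4987) = 29.92°.

29.9°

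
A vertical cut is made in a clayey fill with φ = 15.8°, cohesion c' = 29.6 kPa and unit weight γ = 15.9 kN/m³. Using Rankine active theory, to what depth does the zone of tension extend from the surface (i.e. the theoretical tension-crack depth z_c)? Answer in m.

K_a = tan²(45° − 15.8°/2) = 0.5720; √K_a = 0.7563.
The active pressure is zero where K_a γ z = 2c√K_a, so z_c = 2c/(γ√K_a) = 2×29.6/(15.9×0.7563) = 4.923 m.

4.92 m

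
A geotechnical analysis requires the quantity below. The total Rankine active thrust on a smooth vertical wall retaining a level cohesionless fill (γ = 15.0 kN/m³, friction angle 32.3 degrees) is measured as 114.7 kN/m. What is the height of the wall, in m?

7.10 m

K_a = 0.3035. P_a = ½ K_a γ H² ⇒ H = √(2P_a/(K_a γ)).
H = √(2×114.7/(0.3035×15.0)) = 7.099 m.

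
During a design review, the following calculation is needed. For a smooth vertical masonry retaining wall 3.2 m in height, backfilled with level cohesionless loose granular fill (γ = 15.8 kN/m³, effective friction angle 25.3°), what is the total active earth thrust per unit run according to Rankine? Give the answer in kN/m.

32.5 kN/m

K_a = tan²(45° − φ/2) = 0.4012.
P_a = ½ K_a γ H² = 0.5 × 0.4012 × 15.8 × 3.2² = 32.45 kN/m.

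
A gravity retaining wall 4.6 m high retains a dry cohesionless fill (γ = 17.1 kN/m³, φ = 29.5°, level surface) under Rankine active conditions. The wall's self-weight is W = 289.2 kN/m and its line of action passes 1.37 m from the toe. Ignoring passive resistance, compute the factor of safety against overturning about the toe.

K_a = tan²(45° − 29.5°/2) = 0.3401.
P_a = ½K_aγH² = 0.5×0.3401×17.1×4.6² = 61.53 kN/m, acting at H/3 = 1.533 m above the base.
Overturning moment M_o = P_a × H/3 = 61.53 × 1.533 = 94.35.
Resisting moment M_r = W × 1.37 = 289.2 × 1.37 = 396.2.
FS_overturning = M_r/M_o = 396.2/94.35 = 4.199.

4.20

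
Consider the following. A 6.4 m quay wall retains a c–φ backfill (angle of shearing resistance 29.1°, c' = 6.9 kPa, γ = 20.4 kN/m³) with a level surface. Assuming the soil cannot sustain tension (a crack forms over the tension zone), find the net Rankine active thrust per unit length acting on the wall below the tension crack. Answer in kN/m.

97.1 kN/m

K_a = 0.3456; √K_a = 0.5879.
Tension-crack depth z_c = 2c/(γ√K_a) = 2×6.9/(20.4×0.5879) = 1.151 m.
σ_a at base = K_a γ H − 2c√K_a = 0.3456×20.4×6.4 − 2×6.9×0.5879 = 37.01 kPa.
P_a = ½ × 37.01 × (H − z_c) = 0.5×37.01×5.249 = 97.13 kN/m.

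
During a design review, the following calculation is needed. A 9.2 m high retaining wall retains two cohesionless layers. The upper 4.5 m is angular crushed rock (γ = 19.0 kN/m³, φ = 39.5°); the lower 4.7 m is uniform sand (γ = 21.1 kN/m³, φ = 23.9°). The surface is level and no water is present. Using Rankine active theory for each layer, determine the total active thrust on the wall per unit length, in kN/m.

312 kN/m

K_a1 = tan²(45°−39.5°/2) = 0.2224; K_a2 = tan²(45°−23.9°/2) = 0.4233.
Layer 1: σ at base = K_a1 γ₁ h₁ = 19.02 kPa; P₁ = ½×19.02×4.5 = 42.79.
Layer 2: σ_v at top = γ₁h₁ = 85.50; σ_h top = K_a2×85.50 = 36.20; σ_h base = K_a2×(85.50+21.1×4.7) = 78.18.
P₂ = ½(36.20+78.18)×4.7 = 268.8. Total P_a = 42.79+268.8 = 311.6 kN/m.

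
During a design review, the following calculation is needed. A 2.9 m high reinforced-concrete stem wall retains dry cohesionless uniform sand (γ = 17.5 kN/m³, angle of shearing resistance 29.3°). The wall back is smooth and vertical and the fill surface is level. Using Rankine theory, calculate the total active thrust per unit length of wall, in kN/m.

K_a = tan²(45° − φ/2) = 0.3428.
P_a = ½ K_a γ H² = 0.5 × 0.3428 × 17.5 × 2.9² = 25.23 kN/m.

25.2 kN/m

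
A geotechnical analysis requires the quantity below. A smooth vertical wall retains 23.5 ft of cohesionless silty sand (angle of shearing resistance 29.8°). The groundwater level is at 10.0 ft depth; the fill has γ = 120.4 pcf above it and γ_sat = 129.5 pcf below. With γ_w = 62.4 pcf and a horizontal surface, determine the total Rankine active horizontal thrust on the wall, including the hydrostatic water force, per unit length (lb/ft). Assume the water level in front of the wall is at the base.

K_a = tan²(45° − φ/2) = 0.3360.
γ' = 129.5 − 62.4 = 67.10 pcf. Depth below WT = 13.5 ft.
σ'_h at WT = K_a γ d_w = 404.6 psf; at base = 404.6 + K_a γ' × 13.5 = 709.0 psf.
P₁ (0–10.0 ft) = ½×404.6×10.0 = 2023. P₂ (10.0–23.5 ft) = ½(404.6+709.0)×13.5 = 7516.
P_w = ½ γ_w h₂² = 0.5×62.4×13.5² = 5686. Total = 2023+7516+5686 = 15230 lb/ft.

15200 lb/ft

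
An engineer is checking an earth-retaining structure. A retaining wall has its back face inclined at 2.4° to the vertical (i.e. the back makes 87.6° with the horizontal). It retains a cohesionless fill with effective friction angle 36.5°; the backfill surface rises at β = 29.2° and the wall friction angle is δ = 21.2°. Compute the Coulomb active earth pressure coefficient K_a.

0.404

K_a = sin²(α+φ) / [sin²α · sin(α−δ) · (1 + √{sin(φ+δ)sin(φ−β) / (sin(α−δ)sin(α+β))})²].
With α = 87.6°, φ = 36.5°, δ = 21.2°, β = 29.2°: K_a = 0.4039.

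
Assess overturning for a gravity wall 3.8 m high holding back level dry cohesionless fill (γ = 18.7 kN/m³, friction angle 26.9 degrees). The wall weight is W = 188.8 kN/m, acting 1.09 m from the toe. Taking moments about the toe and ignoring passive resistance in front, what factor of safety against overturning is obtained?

K_a = tan²(45° − 26.9°/2) = 0.3770.
P_a = ½K_aγH² = 0.5×0.3770×18.7×3.8² = 50.90 kN/m, acting at H/3 = 1.267 m above the base.
Overturning moment M_o = P_a × H/3 = 50.90 × 1.267 = 64.47.
Resisting moment M_r = W × 1.09 = 188.8 × 1.09 = 205.8.
FS_overturning = M_r/M_o = 205.8/64.47 = 3.192.

3.19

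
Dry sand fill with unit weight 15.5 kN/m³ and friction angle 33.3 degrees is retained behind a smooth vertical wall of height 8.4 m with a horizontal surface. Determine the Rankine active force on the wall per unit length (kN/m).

159 kN/m

K_a = tan²(45° − φ/2) = 0.2911.
P_a = ½ K_a γ H² = 0.5 × 0.2911 × 15.5 × 8.4² = 159.2 kN/m.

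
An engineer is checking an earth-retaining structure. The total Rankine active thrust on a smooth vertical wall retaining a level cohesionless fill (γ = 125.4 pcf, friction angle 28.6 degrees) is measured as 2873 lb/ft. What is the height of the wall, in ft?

11.4 ft

K_a = 0.3525. P_a = ½ K_a γ H² ⇒ H = √(2P_a/(K_a γ)).
H = √(2×2873/(0.3525×125.4)) = 11.40 ft.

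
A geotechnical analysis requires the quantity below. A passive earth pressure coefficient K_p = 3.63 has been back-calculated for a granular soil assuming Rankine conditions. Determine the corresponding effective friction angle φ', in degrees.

34.6°

K_p = (1+sin φ)/(1−sin φ) ⇒ sin φ = (K_p − 1)/(K_p + 1) = 0.5680.
φ = arcsin(0.5680) = 34.61°.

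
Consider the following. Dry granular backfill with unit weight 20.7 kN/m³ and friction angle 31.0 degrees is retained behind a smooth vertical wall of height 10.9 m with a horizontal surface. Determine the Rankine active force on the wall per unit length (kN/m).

394 kN/m

K_a = tan²(45° − φ/2) = 0.3201.
P_a = ½ K_a γ H² = 0.5 × 0.3201 × 20.7 × 10.9² = 393.6 kN/m.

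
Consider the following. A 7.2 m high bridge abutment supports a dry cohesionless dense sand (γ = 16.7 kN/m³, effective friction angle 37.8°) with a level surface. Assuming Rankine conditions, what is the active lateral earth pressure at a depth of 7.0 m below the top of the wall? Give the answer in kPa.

K_a = (1 − sin φ)/(1 + sin φ) = 0.2400.
σ_h = K_a γ z = 0.2400 × 16.7 × 7.0 = 28.06 kPa.

28.1 kPa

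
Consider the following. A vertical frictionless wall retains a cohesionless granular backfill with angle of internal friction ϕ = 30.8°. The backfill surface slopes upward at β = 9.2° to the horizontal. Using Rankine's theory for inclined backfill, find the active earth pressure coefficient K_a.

K_a = cos β · (cos β − √(cos²β − cos²φ)) / (cos β + √(cos²β − cos²φ)).
cos β = 0.9871, cos φ = 0.8590, √(cos²β − cos²φ) = 0.4864.
K_a = 0.9871 × (0.9871 − 0.4864)/(0.9871 + 0.4864) = 0.3354.

0.335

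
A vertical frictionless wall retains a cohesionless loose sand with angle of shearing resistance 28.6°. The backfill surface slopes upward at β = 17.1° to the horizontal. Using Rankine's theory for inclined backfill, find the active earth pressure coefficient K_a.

0.414

K_a = cos β · (cos β − √(cos²β − cos²φ)) / (cos β + √(cos²β − cos²φ)).
cos β = 0.9558, cos φ = 0.8780, √(cos²β − cos²φ) = 0.3777.
K_a = 0.9558 × (0.9558 − 0.3777)/(0.9558 + 0.3777) = 0.4143.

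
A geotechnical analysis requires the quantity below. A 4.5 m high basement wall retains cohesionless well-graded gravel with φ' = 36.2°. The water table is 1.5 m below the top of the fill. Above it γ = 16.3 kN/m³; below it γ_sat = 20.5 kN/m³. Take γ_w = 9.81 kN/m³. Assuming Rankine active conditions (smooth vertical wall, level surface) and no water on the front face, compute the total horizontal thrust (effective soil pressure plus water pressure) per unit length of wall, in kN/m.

K_a = tan²(45° − φ/2) = 0.2574.
γ' = 20.5 − 9.81 = 10.69 kN/m³. Depth below WT = 3.0 m.
σ'_h at WT = K_a γ d_w = 6.293 kPa; at base = 6.293 + K_a γ' × 3.0 = 14.55 kPa.
P₁ (0–1.5 m) = ½×6.293×1.5 = 4.720. P₂ (1.5–4.5 m) = ½(6.293+14.55)×3.0 = 31.26.
P_w = ½ γ_w h₂² = 0.5×9.81×3.0² = 44.14. Total = 4.720+31.26+44.14 = 80.13 kN/m.

80.1 kN/m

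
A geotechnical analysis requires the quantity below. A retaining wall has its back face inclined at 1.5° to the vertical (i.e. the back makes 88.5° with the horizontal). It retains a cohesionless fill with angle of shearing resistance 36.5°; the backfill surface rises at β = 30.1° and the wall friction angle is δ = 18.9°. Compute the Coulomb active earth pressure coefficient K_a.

K_a = sin²(α+φ) / [sin²α · sin(α−δ) · (1 + √{sin(φ+δ)sin(φ−β) / (sin(α−δ)sin(α+β))})²].
With α = 88.5°, φ = 36.5°, δ = 18.9°, β = 30.1°: K_a = 0.4026.

0.403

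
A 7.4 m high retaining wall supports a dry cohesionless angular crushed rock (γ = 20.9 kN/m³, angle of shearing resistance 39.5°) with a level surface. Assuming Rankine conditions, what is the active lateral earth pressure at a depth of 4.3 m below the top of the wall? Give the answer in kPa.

K_a = (1 − sin φ)/(1 + sin φ) = 0.2224.
σ_h = K_a γ z = 0.2224 × 20.9 × 4.3 = 19.99 kPa.

20.0 kPa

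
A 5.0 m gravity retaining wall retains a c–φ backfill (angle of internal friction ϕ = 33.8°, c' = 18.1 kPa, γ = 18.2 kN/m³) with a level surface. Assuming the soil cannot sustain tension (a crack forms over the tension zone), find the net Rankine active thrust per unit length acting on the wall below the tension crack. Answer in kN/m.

K_a = 0.2851; √K_a = 0.5340.
Tension-crack depth z_c = 2c/(γ√K_a) = 2×18.1/(18.2×0.5340) = 3.725 m.
σ_a at base = K_a γ H − 2c√K_a = 0.2851×18.2×5.0 − 2×18.1×0.5340 = 6.615 kPa.
P_a = ½ × 6.615 × (H − z_c) = 0.5×6.615×1.275 = 4.217 kN/m.

4.22 kN/m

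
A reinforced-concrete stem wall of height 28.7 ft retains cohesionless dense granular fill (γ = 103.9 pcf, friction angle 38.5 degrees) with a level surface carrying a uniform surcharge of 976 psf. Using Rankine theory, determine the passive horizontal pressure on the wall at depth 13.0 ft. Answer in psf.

10000 psf

K_p = (1 + sin φ)/(1 − sin φ) = 4.298.
σ_v = γz + q = 103.9 × 13.0 + 976 = 2327 psf.
σ_h = K_p σ_v = 4.298 × 2327 = 10000 psf.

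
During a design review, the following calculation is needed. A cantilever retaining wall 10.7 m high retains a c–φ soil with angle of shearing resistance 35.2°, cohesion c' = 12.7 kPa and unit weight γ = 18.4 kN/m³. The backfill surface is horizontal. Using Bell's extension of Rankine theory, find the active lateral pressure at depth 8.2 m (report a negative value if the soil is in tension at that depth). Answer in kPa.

K_a = (1 − sin φ)/(1 + sin φ) = 0.2687.
σ_a = K_a γ z − 2c√K_a = 0.2687×18.4×8.2 − 2×12.7×0.5184 = 27.37 kPa.

27.4 kPa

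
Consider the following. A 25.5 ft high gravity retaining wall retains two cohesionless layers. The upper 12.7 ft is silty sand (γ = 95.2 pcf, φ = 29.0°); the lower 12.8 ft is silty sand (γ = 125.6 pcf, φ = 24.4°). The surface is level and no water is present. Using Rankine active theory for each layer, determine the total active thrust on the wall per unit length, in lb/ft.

13400 lb/ft

K_a1 = tan²(45°−29.0°/2) = 0.3470; K_a2 = tan²(45°−24.4°/2) = 0.4153.
Layer 1: σ at base = K_a1 γ₁ h₁ = 419.5 psf; P₁ = ½×419.5×12.7 = 2664.
Layer 2: σ_v at top = γ₁h₁ = 1209; σ_h top = K_a2×1209 = 502.1; σ_h base = K_a2×(1209+125.6×12.8) = 1170.
P₂ = ½(502.1+1170)×12.8 = 10700. Total P_a = 2664+10700 = 13360 lb/ft.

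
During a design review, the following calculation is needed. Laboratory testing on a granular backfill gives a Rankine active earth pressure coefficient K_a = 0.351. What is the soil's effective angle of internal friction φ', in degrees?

K_a = tan²(45° − φ/2) ⇒ 45° − φ/2 = arctan(√0.351) = 30.64°.
φ = 2(45° − 30.64°) = 28.71°.

28.7°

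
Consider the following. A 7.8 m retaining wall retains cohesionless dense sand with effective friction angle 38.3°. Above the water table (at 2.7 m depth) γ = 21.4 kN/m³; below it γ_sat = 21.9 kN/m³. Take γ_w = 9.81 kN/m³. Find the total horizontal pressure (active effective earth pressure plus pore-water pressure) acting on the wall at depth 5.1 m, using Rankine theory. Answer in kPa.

K_a = (1 − sin φ)/(1 + sin φ) = 0.2347.
γ' = 21.9 − 9.81 = 12.09 kN/m³.
Effective vertical stress at 5.1 m: σ'_v = 21.4×2.7 + 12.09×2.40 = 86.80 kPa.
σ'_h = K_a σ'_v = 0.2347 × 86.80 = 20.37 kPa; u = γ_w × 2.40 = 23.54 kPa.
Total σ_h = 20.37 + 23.54 = 43.92 kPa.

43.9 kPa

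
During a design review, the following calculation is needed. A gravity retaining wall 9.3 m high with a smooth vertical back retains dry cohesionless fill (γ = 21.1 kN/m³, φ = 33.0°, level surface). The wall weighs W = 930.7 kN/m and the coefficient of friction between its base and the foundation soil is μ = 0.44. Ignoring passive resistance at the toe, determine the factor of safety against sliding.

K_a = tan²(45° − 33.0°/2) = 0.2948.
P_a = ½K_aγH² = 0.5×0.2948×21.1×9.3² = 269.0 kN/m, acting at H/3 = 3.100 m above the base.
FS_sliding = μW / P_a = 0.44×930.7 / 269.0 = 1.522.

1.52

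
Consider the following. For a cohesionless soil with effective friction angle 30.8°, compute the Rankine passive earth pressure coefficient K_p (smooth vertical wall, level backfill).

K_p = (1 + sin φ)/(1 − sin φ) = tan²(45° + 30.8°/2) = 3.099.

3.10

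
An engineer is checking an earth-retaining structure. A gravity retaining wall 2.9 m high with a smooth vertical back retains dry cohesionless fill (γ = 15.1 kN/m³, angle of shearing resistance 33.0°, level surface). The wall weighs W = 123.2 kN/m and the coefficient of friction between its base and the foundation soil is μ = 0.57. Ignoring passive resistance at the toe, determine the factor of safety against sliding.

3.75

K_a = tan²(45° − 33.0°/2) = 0.2948.
P_a = ½K_aγH² = 0.5×0.2948×15.1×2.9² = 18.72 kN/m, acting at H/3 = 0.9667 m above the base.
FS_sliding = μW / P_a = 0.57×123.2 / 18.72 = 3.752.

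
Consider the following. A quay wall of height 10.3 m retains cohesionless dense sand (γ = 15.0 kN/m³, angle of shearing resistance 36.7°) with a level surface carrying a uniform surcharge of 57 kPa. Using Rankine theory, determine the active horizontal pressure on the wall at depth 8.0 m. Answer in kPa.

44.6 kPa

K_a = (1 − sin φ)/(1 + sin φ) = 0.2519.
σ_v = γz + q = 15.0 × 8.0 + 57 = 177.0 kPa.
σ_h = K_a σ_v = 0.2519 × 177.0 = 44.58 kPa.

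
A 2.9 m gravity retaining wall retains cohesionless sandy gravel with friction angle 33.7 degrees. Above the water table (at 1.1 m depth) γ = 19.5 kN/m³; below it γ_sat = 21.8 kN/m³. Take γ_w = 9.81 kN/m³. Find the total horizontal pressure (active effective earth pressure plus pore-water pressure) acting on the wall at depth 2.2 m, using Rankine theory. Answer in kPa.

20.7 kPa

K_a = (1 − sin φ)/(1 + sin φ) = 0.2863.
γ' = 21.8 − 9.81 = 11.99 kN/m³.
Effective vertical stress at 2.2 m: σ'_v = 19.5×1.1 + 11.99×1.10 = 34.64 kPa.
σ'_h = K_a σ'_v = 0.2863 × 34.64 = 9.917 kPa; u = γ_w × 1.10 = 10.79 kPa.
Total σ_h = 9.917 + 10.79 = 20.71 kPa.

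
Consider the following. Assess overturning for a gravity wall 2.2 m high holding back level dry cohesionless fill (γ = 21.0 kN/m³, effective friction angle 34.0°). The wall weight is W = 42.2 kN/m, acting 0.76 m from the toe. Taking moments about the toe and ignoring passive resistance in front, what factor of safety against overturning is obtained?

3.04

K_a = tan²(45° − 34.0°/2) = 0.2827.
P_a = ½K_aγH² = 0.5×0.2827×21.0×2.2² = 14.37 kN/m, acting at H/3 = 0.7333 m above the base.
Overturning moment M_o = P_a × H/3 = 14.37 × 0.7333 = 10.54.
Resisting moment M_r = W × 0.76 = 42.2 × 0.76 = 32.07.
FS_overturning = M_r/M_o = 32.07/10.54 = 3.044.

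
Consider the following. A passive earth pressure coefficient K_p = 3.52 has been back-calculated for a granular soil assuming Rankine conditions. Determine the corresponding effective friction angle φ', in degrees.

K_p = (1+sin φ)/(1−sin φ) ⇒ sin φ = (K_p − 1)/(K_p + 1) = 0.5575.
φ = arcsin(0.5575) = 33.88°.

33.9°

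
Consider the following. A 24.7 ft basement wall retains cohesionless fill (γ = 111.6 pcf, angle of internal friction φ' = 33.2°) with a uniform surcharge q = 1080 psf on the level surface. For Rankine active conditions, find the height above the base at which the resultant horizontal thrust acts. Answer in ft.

10.0 ft

K_a = 0.2924.
Triangular part P₁ = ½K_aγH² = 9953 at H/3 = 8.233 ft; rectangular part P₂ = K_a q H = 7799 at H/2 = 12.35 ft.
ȳ = (P₁·8.233 + P₂·12.35)/(P₁+P₂) = 10.04 ft.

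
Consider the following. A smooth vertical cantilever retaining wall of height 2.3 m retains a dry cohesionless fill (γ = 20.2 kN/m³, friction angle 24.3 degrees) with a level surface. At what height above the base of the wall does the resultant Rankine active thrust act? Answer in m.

K_a = 0.4169.
The pressure distribution is triangular, so the resultant acts at H/3 above the base = 2.3/3 = 0.7667 m.

0.767 m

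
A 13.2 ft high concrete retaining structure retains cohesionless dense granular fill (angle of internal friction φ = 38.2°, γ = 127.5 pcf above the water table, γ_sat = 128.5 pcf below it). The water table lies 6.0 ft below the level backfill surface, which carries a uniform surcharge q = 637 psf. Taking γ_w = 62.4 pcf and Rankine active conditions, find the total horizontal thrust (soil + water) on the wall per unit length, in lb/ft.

K_a = tan²(45° − φ/2) = 0.2358.
γ' = 128.5 − 62.4 = 66.10 pcf. h₂ = H − d_w = 7.2 ft.
σ'_h: at surface K_a·q = 150.2; at WT K_a(q+γd_w) = 330.6; at base K_a(q+γd_w+γ'h₂) = 442.8 psf.
P₁ = ½(150.2+330.6)×6.0 = 1442; P₂ = ½(330.6+442.8)×7.2 = 2784; P_w = ½γ_w h₂² = 1617.
Total = 1442+2784+1617 = 5844 lb/ft.

5840 lb/ft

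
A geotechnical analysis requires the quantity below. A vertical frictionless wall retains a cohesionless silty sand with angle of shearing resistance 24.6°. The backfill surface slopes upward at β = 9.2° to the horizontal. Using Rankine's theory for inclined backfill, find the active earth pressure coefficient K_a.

K_a = cos β · (cos β − √(cos²β − cos²φ)) / (cos β + √(cos²β − cos²φ)).
cos β = 0.9871, cos φ = 0.9092, √(cos²β − cos²φ) = 0.3844.
K_a = 0.9871 × (0.9871 − 0.3844)/(0.9871 + 0.3844) = 0.4339.

0.434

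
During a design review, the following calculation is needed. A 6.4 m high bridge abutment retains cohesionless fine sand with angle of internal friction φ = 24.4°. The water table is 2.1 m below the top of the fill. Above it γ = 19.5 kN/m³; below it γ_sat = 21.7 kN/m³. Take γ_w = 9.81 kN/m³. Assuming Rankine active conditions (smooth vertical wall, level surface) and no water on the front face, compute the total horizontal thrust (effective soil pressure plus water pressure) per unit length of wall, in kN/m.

227 kN/m

K_a = tan²(45° − φ/2) = 0.4153.
γ' = 21.7 − 9.81 = 11.89 kN/m³. Depth below WT = 4.3 m.
σ'_h at WT = K_a γ d_w = 17.01 kPa; at base = 17.01 + K_a γ' × 4.3 = 38.24 kPa.
P₁ (0–2.1 m) = ½×17.01×2.1 = 17.86. P₂ (2.1–6.4 m) = ½(17.01+38.24)×4.3 = 118.8.
P_w = ½ γ_w h₂² = 0.5×9.81×4.3² = 90.69. Total = 17.86+118.8+90.69 = 227.3 kN/m.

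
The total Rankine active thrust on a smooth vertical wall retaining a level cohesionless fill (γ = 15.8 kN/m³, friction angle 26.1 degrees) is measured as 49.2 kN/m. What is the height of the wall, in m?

K_a = 0.3889. P_a = ½ K_a γ H² ⇒ H = √(2P_a/(K_a γ)).
H = √(2×49.2/(0.3889×15.8)) = 4.002 m.

4.00 m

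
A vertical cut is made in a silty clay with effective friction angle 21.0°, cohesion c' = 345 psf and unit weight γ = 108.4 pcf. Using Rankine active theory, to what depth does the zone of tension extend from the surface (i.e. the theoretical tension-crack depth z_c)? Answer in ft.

9.26 ft

K_a = tan²(45° − 21.0°/2) = 0.4724; √K_a = 0.6873.
The active pressure is zero where K_a γ z = 2c√K_a, so z_c = 2c/(γ√K_a) = 2×345/(108.4×0.6873) = 9.262 ft.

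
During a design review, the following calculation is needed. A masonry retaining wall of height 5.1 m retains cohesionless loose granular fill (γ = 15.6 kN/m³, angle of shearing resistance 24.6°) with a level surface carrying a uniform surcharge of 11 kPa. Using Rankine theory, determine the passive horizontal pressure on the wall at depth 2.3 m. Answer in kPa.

K_p = (1 + sin φ)/(1 − sin φ) = 2.426.
σ_v = γz + q = 15.6 × 2.3 + 11 = 46.88 kPa.
σ_h = K_p σ_v = 2.426 × 46.88 = 113.7 kPa.

114 kPa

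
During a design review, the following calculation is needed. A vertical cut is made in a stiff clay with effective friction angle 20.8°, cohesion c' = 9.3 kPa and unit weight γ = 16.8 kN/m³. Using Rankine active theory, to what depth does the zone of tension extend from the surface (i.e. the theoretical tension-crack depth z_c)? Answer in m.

1.60 m

K_a = tan²(45° − 20.8°/2) = 0.4759; √K_a = 0.6899.
The active pressure is zero where K_a γ z = 2c√K_a, so z_c = 2c/(γ√K_a) = 2×9.3/(16.8×0.6899) = 1.605 m.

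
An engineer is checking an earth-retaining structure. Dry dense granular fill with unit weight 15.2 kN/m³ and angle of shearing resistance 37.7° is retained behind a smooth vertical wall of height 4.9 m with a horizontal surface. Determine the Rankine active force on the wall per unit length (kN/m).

44.0 kN/m

K_a = tan²(45° − φ/2) = 0.2411.
P_a = ½ K_a γ H² = 0.5 × 0.2411 × 15.2 × 4.9² = 43.99 kN/m.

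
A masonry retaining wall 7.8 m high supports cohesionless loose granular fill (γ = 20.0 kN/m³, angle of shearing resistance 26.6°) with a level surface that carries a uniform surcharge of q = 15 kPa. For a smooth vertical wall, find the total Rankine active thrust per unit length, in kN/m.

K_a = tan²(45° − φ/2) = 0.3814.
Soil triangle: ½ K_a γ H² = 0.5×0.3814×20.0×7.8² = 232.1 kN/m.
Surcharge rectangle: K_a q H = 0.3814×15×7.8 = 44.63 kN/m.
Total = 232.1 + 44.63 = 276.7 kN/m.

277 kN/m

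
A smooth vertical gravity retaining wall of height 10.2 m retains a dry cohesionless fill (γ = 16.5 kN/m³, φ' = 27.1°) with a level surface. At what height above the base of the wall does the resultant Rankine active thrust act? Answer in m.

3.40 m

K_a = 0.3741.
The pressure distribution is triangular, so the resultant acts at H/3 above the base = 10.2/3 = 3.400 m.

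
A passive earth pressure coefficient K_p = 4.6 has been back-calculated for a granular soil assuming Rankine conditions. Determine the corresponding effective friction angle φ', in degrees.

40.0°

K_p = (1+sin φ)/(1−sin φ) ⇒ sin φ = (K_p − 1)/(K_p + 1) = 0.6429.
φ = arcsin(0.6429) = 40.01°.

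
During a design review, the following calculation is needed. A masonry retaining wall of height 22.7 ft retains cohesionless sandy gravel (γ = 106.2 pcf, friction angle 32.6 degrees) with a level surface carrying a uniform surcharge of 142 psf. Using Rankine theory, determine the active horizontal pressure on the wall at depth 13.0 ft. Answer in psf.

K_a = (1 − sin φ)/(1 + sin φ) = 0.2997.
σ_v = γz + q = 106.2 × 13.0 + 142 = 1523 psf.
σ_h = K_a σ_v = 0.2997 × 1523 = 456.4 psf.

456 psf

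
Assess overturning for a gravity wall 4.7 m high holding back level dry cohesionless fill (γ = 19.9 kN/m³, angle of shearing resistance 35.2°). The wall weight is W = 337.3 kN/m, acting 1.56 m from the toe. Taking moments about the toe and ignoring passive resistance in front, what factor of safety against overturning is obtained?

K_a = tan²(45° − 35.2°/2) = 0.2687.
P_a = ½K_aγH² = 0.5×0.2687×19.9×4.7² = 59.06 kN/m, acting at H/3 = 1.567 m above the base.
Overturning moment M_o = P_a × H/3 = 59.06 × 1.567 = 92.52.
Resisting moment M_r = W × 1.56 = 337.3 × 1.56 = 526.2.
FS_overturning = M_r/M_o = 526.2/92.52 = 5.687.

5.69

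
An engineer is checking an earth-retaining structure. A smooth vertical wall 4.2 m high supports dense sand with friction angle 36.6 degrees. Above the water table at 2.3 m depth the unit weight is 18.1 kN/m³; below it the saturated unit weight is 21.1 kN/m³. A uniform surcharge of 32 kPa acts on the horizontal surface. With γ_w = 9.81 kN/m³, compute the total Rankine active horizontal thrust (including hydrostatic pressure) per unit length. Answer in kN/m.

K_a = tan²(45° − φ/2) = 0.2530.
γ' = 21.1 − 9.81 = 11.29 kN/m³. h₂ = H − d_w = 1.9 m.
σ'_h: at surface K_a·q = 8.095; at WT K_a(q+γd_w) = 18.63; at base K_a(q+γd_w+γ'h₂) = 24.05 kPa.
P₁ = ½(8.095+18.63)×2.3 = 30.73; P₂ = ½(18.63+24.05)×1.9 = 40.54; P_w = ½γ_w h₂² = 17.71.
Total = 30.73+40.54+17.71 = 88.98 kN/m.

89.0 kN/m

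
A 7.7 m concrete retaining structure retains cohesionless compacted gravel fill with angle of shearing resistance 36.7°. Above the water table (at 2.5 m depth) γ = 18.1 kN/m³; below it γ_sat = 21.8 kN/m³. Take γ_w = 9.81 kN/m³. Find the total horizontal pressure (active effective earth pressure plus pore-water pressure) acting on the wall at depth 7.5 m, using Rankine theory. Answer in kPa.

K_a = (1 − sin φ)/(1 + sin φ) = 0.2519.
γ' = 21.8 − 9.81 = 11.99 kN/m³.
Effective vertical stress at 7.5 m: σ'_v = 18.1×2.5 + 11.99×5.00 = 105.2 kPa.
σ'_h = K_a σ'_v = 0.2519 × 105.2 = 26.50 kPa; u = γ_w × 5.00 = 49.05 kPa.
Total σ_h = 26.50 + 49.05 = 75.55 kPa.

75.5 kPa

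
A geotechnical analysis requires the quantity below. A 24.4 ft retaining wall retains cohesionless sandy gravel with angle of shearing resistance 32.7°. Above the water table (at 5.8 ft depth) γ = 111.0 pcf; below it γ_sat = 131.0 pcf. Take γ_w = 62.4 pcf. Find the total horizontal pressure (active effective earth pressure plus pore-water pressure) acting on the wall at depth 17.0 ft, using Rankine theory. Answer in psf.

1120 psf

K_a = (1 − sin φ)/(1 + sin φ) = 0.2985.
γ' = 131.0 − 62.4 = 68.60 pcf.
Effective vertical stress at 17.0 ft: σ'_v = 111.0×5.8 + 68.60×11.2 = 1412 psf.
σ'_h = K_a σ'_v = 0.2985 × 1412 = 421.5 psf; u = γ_w × 11.2 = 698.9 psf.
Total σ_h = 421.5 + 698.9 = 1120 psf.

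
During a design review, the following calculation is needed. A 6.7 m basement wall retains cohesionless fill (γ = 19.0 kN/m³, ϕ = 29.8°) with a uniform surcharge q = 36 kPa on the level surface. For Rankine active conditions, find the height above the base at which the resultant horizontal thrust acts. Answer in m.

2.64 m

K_a = 0.3360.
Triangular part P₁ = ½K_aγH² = 143.3 at H/3 = 2.233 m; rectangular part P₂ = K_a q H = 81.05 at H/2 = 3.350 m.
ȳ = (P₁·2.233 + P₂·3.350)/(P₁+P₂) = 2.637 m.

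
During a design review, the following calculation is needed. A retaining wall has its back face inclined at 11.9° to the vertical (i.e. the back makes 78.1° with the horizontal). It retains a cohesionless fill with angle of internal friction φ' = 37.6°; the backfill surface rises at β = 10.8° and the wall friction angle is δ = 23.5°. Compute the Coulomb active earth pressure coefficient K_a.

0.362

K_a = sin²(α+φ) / [sin²α · sin(α−δ) · (1 + √{sin(φ+δ)sin(φ−β) / (sin(α−δ)sin(α+β))})²].
With α = 78.1°, φ = 37.6°, δ = 23.5°, β = 10.8°: K_a = 0.3617.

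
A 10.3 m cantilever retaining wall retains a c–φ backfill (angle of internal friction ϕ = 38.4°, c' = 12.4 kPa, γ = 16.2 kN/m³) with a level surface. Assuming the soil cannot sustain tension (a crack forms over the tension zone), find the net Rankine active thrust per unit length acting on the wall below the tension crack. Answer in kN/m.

96.3 kN/m

K_a = 0.2337; √K_a = 0.4834.
Tension-crack depth z_c = 2c/(γ√K_a) = 2×12.4/(16.2×0.4834) = 3.167 m.
σ_a at base = K_a γ H − 2c√K_a = 0.2337×16.2×10.3 − 2×12.4×0.4834 = 27.01 kPa.
P_a = ½ × 27.01 × (H − z_c) = 0.5×27.01×7.133 = 96.32 kN/m.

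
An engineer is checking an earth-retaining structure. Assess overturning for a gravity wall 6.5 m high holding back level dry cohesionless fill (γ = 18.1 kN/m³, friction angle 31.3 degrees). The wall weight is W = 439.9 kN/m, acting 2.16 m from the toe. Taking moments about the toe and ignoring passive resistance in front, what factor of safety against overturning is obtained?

K_a = tan²(45° − 31.3°/2) = 0.3162.
P_a = ½K_aγH² = 0.5×0.3162×18.1×6.5² = 120.9 kN/m, acting at H/3 = 2.167 m above the base.
Overturning moment M_o = P_a × H/3 = 120.9 × 2.167 = 262.0.
Resisting moment M_r = W × 2.16 = 439.9 × 2.16 = 950.2.
FS_overturning = M_r/M_o = 950.2/262.0 = 3.627.

3.63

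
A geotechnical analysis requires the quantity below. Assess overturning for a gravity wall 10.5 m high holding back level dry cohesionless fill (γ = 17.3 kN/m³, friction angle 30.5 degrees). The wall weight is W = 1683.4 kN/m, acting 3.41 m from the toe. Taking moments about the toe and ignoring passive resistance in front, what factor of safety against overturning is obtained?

K_a = tan²(45° − 30.5°/2) = 0.3267.
P_a = ½K_aγH² = 0.5×0.3267×17.3×10.5² = 311.5 kN/m, acting at H/3 = 3.500 m above the base.
Overturning moment M_o = P_a × H/3 = 311.5 × 3.500 = 1090.
Resisting moment M_r = W × 3.41 = 1683.4 × 3.41 = 5740.
FS_overturning = M_r/M_o = 5740/1090 = 5.265.

5.26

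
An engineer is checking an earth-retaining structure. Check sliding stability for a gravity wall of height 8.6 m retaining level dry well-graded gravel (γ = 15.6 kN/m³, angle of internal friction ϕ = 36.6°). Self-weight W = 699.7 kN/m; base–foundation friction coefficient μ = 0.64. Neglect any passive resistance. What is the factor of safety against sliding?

3.07

K_a = tan²(45° − 36.6°/2) = 0.2530.
P_a = ½K_aγH² = 0.5×0.2530×15.6×8.6² = 145.9 kN/m, acting at H/3 = 2.867 m above the base.
FS_sliding = μW / P_a = 0.64×699.7 / 145.9 = 3.069.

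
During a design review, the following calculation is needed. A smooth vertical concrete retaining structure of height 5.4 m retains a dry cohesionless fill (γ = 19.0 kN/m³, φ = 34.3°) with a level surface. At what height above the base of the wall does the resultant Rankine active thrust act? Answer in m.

K_a = 0.2792.
The pressure distribution is triangular, so the resultant acts at H/3 above the base = 5.4/3 = 1.800 m.

1.80 m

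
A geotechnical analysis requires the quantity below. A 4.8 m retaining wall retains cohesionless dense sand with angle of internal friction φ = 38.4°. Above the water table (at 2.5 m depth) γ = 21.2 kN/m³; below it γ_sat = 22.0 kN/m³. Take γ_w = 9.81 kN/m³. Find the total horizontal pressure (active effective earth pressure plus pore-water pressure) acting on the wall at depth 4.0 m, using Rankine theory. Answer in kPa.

K_a = (1 − sin φ)/(1 + sin φ) = 0.2337.
γ' = 22.0 − 9.81 = 12.19 kN/m³.
Effective vertical stress at 4.0 m: σ'_v = 21.2×2.5 + 12.19×1.50 = 71.28 kPa.
σ'_h = K_a σ'_v = 0.2337 × 71.28 = 16.66 kPa; u = γ_w × 1.50 = 14.71 kPa.
Total σ_h = 16.66 + 14.71 = 31.37 kPa.

31.4 kPa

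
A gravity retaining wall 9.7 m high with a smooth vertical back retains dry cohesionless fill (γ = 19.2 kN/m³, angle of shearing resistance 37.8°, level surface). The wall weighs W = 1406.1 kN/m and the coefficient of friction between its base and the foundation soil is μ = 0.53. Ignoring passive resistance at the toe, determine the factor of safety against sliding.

3.44

K_a = tan²(45° − 37.8°/2) = 0.2400.
P_a = ½K_aγH² = 0.5×0.2400×19.2×9.7² = 216.8 kN/m, acting at H/3 = 3.233 m above the base.
FS_sliding = μW / P_a = 0.53×1406.1 / 216.8 = 3.438.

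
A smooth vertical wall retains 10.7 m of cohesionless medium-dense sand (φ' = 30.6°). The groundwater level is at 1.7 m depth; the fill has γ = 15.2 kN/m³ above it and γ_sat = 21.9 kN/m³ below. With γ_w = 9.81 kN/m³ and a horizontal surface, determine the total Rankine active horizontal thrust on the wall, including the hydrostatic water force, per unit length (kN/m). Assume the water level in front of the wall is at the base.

639 kN/m

K_a = tan²(45° − φ/2) = 0.3253.
γ' = 21.9 − 9.81 = 12.09 kN/m³. Depth below WT = 9.0 m.
σ'_h at WT = K_a γ d_w = 8.407 kPa; at base = 8.407 + K_a γ' × 9.0 = 43.81 kPa.
P₁ (0–1.7 m) = ½×8.407×1.7 = 7.146. P₂ (1.7–10.7 m) = ½(8.407+43.81)×9.0 = 235.0.
P_w = ½ γ_w h₂² = 0.5×9.81×9.0² = 397.3. Total = 7.146+235.0+397.3 = 639.4 kN/m.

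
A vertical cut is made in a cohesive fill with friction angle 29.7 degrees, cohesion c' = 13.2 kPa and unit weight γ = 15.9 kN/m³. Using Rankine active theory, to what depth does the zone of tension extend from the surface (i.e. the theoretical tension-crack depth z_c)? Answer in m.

K_a = tan²(45° − 29.7°/2) = 0.3374; √K_a = 0.5808.
The active pressure is zero where K_a γ z = 2c√K_a, so z_c = 2c/(γ√K_a) = 2×13.2/(15.9×0.5808) = 2.859 m.

2.86 m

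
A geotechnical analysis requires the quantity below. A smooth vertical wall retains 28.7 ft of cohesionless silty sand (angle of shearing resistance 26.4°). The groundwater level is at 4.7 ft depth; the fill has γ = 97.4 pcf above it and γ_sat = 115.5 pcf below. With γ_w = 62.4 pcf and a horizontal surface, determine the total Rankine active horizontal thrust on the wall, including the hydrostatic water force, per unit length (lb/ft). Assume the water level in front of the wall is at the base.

28500 lb/ft

K_a = tan²(45° − φ/2) = 0.3844.
γ' = 115.5 − 62.4 = 53.10 pcf. Depth below WT = 24.0 ft.
σ'_h at WT = K_a γ d_w = 176.0 psf; at base = 176.0 + K_a γ' × 24.0 = 665.9 psf.
P₁ (0–4.7 ft) = ½×176.0×4.7 = 413.6. P₂ (4.7–28.7 ft) = ½(176.0+665.9)×24.0 = 10100.
P_w = ½ γ_w h₂² = 0.5×62.4×24.0² = 17970. Total = 413.6+10100+17970 = 28490 lb/ft.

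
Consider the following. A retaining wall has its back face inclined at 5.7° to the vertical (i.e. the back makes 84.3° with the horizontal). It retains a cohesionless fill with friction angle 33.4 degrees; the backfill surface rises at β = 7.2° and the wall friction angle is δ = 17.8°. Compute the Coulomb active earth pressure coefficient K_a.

0.332

K_a = sin²(α+φ) / [sin²α · sin(α−δ) · (1 + √{sin(φ+δ)sin(φ−β) / (sin(α−δ)sin(α+β))})²].
With α = 84.3°, φ = 33.4°, δ = 17.8°, β = 7.2°: K_a = 0.3320.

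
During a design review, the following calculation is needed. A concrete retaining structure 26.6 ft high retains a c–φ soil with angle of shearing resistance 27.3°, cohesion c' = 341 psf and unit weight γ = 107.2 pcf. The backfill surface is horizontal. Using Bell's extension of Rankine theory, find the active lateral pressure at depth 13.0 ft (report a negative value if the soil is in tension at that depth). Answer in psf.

K_a = (1 − sin φ)/(1 + sin φ) = 0.3711.
σ_a = K_a γ z − 2c√K_a = 0.3711×107.2×13.0 − 2×341×0.6092 = 101.7 psf.

102 psf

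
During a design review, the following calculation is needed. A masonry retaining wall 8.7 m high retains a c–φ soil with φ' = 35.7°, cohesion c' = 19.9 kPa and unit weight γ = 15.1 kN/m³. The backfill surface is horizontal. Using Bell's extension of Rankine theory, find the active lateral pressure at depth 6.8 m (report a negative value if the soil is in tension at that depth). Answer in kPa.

K_a = (1 − sin φ)/(1 + sin φ) = 0.2630.
σ_a = K_a γ z − 2c√K_a = 0.2630×15.1×6.8 − 2×19.9×0.5128 = 6.593 kPa.

6.59 kPa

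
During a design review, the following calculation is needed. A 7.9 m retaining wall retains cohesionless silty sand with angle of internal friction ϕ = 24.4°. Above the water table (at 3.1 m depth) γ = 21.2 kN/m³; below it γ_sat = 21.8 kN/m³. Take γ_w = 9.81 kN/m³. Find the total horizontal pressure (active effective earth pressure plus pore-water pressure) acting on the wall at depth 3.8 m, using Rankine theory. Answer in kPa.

K_a = (1 − sin φ)/(1 + sin φ) = 0.4153.
γ' = 21.8 − 9.81 = 11.99 kN/m³.
Effective vertical stress at 3.8 m: σ'_v = 21.2×3.1 + 11.99×0.700 = 74.11 kPa.
σ'_h = K_a σ'_v = 0.4153 × 74.11 = 30.78 kPa; u = γ_w × 0.700 = 6.867 kPa.
Total σ_h = 30.78 + 6.867 = 37.65 kPa.

37.6 kPa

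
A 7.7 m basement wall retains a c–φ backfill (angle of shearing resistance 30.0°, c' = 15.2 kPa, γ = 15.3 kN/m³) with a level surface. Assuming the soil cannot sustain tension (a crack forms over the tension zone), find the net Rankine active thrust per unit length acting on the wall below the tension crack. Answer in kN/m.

46.2 kN/m

K_a = 0.3333; √K_a = 0.5774.
Tension-crack depth z_c = 2c/(γ√K_a) = 2×15.2/(15.3×0.5774) = 3.441 m.
σ_a at base = K_a γ H − 2c√K_a = 0.3333×15.3×7.7 − 2×15.2×0.5774 = 21.72 kPa.
P_a = ½ × 21.72 × (H − z_c) = 0.5×21.72×4.259 = 46.24 kN/m.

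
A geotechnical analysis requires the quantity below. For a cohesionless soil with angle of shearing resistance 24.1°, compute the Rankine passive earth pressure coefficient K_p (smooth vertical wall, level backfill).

K_p = (1 + sin φ)/(1 − sin φ) = tan²(45° + 24.1°/2) = 2.380.

2.38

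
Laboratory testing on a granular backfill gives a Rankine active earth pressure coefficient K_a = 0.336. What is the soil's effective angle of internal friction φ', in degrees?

29.8°

K_a = tan²(45° − φ/2) ⇒ 45° − φ/2 = arctan(√0.336) = 30.10°.
φ = 2(45° − 30.10°) = 29.80°.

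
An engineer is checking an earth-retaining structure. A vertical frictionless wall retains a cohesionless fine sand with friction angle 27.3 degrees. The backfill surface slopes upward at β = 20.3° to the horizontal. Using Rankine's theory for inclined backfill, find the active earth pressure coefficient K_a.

K_a = cos β · (cos β − √(cos²β − cos²φ)) / (cos β + √(cos²β − cos²φ)).
cos β = 0.9379, cos φ = 0.8886, √(cos²β − cos²φ) = 0.3000.
K_a = 0.9379 × (0.9379 − 0.3000)/(0.9379 + 0.3000) = 0.4833.

0.483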